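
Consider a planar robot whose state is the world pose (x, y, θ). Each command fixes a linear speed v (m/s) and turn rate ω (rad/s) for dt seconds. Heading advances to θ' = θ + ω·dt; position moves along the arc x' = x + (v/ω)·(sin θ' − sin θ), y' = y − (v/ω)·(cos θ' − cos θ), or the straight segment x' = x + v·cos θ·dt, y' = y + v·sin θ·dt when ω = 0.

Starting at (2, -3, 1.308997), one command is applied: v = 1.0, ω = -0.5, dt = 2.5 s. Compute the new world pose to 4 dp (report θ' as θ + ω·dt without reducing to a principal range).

(3.8139, -1.5211, 0.0590)

θ' = 1.3090 + -0.5·2.5 = 0.0590
R = v/ω = 1.0/-0.5 = -2.0000
x' = 2 + -2.0000·(sin 0.0590 − sin 1.3090) = 3.8139
y' = -3 − -2.0000·(cos 0.0590 − cos 1.3090) = -1.5211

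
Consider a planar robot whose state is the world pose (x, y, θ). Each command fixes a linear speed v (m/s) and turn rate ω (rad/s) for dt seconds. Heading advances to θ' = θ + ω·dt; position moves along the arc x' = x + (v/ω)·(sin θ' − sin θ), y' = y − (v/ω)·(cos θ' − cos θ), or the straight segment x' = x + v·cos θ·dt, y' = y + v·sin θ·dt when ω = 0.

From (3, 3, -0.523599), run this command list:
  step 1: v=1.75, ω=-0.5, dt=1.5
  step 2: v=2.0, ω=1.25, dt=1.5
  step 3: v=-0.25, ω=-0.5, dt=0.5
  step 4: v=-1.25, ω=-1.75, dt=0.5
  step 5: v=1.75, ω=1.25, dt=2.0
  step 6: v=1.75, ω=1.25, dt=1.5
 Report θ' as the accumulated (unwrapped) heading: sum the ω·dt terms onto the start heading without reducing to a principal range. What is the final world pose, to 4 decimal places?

step 1: θ'=-1.2736 (R=-3.5000) → pose (4.5966, 0.9939, -1.2736)
step 2: θ'=0.6014 (R=1.6000) → pose (7.0317, 0.1431, 0.6014)
step 3: θ'=0.3514 (R=0.5000) → pose (6.9209, 0.0860, 0.3514)
step 4: θ'=-0.5236 (R=0.7143) → pose (6.3179, 0.1380, -0.5236)
step 5: θ'=1.9764 (R=1.4000) → pose (8.3043, 1.9028, 1.9764)
step 6: θ'=3.8514 (R=1.4000) → pose (6.1055, 2.4123, 3.8514)

(6.1055, 2.4123, 3.8514)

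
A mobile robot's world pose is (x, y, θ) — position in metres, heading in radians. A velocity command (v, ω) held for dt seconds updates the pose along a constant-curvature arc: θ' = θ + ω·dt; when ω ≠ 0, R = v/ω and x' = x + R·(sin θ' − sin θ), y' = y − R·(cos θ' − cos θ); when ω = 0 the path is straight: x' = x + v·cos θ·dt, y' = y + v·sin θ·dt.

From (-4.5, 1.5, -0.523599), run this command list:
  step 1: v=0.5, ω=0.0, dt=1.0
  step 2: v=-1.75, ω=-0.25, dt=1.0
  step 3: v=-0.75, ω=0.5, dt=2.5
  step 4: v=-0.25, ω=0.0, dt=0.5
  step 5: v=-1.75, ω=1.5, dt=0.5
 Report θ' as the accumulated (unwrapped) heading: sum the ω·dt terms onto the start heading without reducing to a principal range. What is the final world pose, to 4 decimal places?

(-7.8682, 1.8641, 1.2264)

step 1: θ'=-0.5236 (straight) → pose (-4.0670, 1.2500, -0.5236)
step 2: θ'=-0.7736 (R=7.0000) → pose (-5.4580, 2.3044, -0.7736)
step 3: θ'=0.4764 (R=-1.5000) → pose (-7.1939, 2.5642, 0.4764)
step 4: θ'=0.4764 (straight) → pose (-7.3050, 2.5069, 0.4764)
step 5: θ'=1.2264 (R=-1.1667) → pose (-7.8682, 1.8641, 1.2264)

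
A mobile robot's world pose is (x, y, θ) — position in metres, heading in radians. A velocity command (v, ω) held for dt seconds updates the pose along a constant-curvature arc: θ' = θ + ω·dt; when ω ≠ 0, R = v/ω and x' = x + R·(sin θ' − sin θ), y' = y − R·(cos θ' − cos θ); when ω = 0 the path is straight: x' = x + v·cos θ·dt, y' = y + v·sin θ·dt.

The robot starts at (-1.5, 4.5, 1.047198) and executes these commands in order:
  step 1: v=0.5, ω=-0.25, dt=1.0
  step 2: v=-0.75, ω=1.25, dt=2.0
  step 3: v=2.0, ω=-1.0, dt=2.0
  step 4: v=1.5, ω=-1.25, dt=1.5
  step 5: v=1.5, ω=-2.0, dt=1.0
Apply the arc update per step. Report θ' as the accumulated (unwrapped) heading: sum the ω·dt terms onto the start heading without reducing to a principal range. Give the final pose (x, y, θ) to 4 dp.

step 1: θ'=0.7972 (R=-2.0000) → pose (-1.1988, 4.8974, 0.7972)
step 2: θ'=3.2972 (R=-0.6000) → pose (-0.6765, 3.8854, 3.2972)
step 3: θ'=1.2972 (R=-2.0000) → pose (-2.9121, 6.4017, 1.2972)
step 4: θ'=-0.5778 (R=-1.2000) → pose (-1.1013, 7.0826, -0.5778)
step 5: θ'=-2.5778 (R=-0.7500) → pose (-1.1101, 5.8205, -2.5778)

(-1.1101, 5.8205, -2.5778)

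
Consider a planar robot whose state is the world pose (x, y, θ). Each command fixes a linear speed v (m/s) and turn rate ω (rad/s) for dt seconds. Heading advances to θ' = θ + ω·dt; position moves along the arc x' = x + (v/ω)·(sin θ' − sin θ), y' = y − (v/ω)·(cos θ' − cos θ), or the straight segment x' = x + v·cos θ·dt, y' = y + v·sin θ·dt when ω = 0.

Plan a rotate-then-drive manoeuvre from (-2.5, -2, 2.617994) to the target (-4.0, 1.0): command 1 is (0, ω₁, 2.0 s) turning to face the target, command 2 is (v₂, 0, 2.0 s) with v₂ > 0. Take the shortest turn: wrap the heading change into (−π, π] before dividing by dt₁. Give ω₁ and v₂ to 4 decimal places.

ω₁ = -0.2918, v₂ = 1.6771

heading to target = atan2(1−-2, -4−-2.5) = 2.0344
Δθ = wrap(2.0344 − 2.6180) = -0.5836; ω₁ = Δθ/dt₁ = -0.2918
distance = √((-4−-2.5)² + (1−-2)²) = 3.3541; v₂ = distance/dt₂ = 1.6771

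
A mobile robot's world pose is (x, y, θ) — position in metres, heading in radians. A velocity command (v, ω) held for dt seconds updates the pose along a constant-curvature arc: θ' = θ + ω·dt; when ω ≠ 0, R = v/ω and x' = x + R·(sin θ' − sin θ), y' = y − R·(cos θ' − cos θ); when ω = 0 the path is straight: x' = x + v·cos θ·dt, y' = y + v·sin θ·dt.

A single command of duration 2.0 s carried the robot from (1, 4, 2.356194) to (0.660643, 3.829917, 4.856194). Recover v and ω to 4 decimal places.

v = 0.2500, ω = 1.2500

Δθ = 4.856194 − 2.356194 = 2.500000
ω = Δθ/dt = 2.500000/2.0 = 1.2500
R = Δx/(sin θ' − sin θ) = 0.2000
v = R·ω = 0.2000·1.2500 = 0.2500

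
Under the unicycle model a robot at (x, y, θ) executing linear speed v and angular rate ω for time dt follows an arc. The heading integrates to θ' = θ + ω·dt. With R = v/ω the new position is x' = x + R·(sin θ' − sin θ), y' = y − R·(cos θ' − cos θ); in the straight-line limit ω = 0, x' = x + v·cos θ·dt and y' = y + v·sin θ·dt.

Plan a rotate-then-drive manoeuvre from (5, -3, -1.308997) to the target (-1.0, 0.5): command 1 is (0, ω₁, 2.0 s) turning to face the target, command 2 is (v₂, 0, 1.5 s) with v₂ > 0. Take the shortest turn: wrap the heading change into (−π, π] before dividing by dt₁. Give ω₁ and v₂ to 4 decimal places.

heading to target = atan2(0.5−-3, -1−5) = 2.6135
Δθ = wrap(2.6135 − -1.3090) = -2.3607; ω₁ = Δθ/dt₁ = -1.1803
distance = √((-1−5)² + (0.5−-3)²) = 6.9462; v₂ = distance/dt₂ = 4.6308

ω₁ = -1.1803, v₂ = 4.6308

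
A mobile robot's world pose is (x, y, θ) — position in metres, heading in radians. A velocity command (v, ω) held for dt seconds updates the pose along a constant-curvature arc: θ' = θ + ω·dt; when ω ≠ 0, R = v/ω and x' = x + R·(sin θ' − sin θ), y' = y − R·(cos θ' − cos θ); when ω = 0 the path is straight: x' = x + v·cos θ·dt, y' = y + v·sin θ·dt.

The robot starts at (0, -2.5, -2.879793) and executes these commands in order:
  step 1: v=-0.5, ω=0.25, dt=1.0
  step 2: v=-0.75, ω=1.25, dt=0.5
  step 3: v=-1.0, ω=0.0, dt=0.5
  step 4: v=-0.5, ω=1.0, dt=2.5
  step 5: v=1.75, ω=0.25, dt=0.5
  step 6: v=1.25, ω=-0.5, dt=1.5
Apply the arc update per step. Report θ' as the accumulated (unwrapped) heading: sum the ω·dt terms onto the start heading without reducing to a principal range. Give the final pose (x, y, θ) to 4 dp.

(2.7499, -0.0299, -0.1298)

step 1: θ'=-2.6298 (R=-2.0000) → pose (0.4619, -2.3119, -2.6298)
step 2: θ'=-2.0048 (R=-0.6000) → pose (0.7124, -2.0411, -2.0048)
step 3: θ'=-2.0048 (straight) → pose (0.9226, -1.5874, -2.0048)
step 4: θ'=0.4952 (R=-0.5000) → pose (0.2314, -0.9372, 0.4952)
step 5: θ'=0.6202 (R=7.0000) → pose (0.9733, -0.4744, 0.6202)
step 6: θ'=-0.1298 (R=-2.5000) → pose (2.7499, -0.0299, -0.1298)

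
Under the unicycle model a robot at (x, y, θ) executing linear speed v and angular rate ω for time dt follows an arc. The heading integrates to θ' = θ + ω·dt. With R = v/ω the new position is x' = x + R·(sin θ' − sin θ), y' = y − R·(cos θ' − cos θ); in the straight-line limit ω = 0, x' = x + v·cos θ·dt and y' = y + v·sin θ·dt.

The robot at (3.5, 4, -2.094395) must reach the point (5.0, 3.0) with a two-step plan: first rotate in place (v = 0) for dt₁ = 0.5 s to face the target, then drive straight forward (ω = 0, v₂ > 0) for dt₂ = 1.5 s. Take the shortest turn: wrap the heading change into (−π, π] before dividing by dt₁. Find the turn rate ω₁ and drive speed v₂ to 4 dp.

heading to target = atan2(3−4, 5−3.5) = -0.5880
Δθ = wrap(-0.5880 − -2.0944) = 1.5064; ω₁ = Δθ/dt₁ = 3.0128
distance = √((5−3.5)² + (3−4)²) = 1.8028; v₂ = distance/dt₂ = 1.2019

ω₁ = 3.0128, v₂ = 1.2019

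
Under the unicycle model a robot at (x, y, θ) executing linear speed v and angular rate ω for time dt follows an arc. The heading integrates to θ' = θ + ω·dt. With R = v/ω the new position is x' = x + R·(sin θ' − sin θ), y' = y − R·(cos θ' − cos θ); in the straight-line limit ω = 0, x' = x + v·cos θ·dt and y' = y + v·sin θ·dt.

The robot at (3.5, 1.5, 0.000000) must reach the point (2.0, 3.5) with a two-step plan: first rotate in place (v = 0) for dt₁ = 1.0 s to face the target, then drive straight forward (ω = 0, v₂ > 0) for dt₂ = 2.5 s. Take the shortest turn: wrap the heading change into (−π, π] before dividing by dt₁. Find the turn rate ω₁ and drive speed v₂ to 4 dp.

heading to target = atan2(3.5−1.5, 2−3.5) = 2.2143
Δθ = wrap(2.2143 − 0.0000) = 2.2143; ω₁ = Δθ/dt₁ = 2.2143
distance = √((2−3.5)² + (3.5−1.5)²) = 2.5000; v₂ = distance/dt₂ = 1.0000

ω₁ = 2.2143, v₂ = 1.0000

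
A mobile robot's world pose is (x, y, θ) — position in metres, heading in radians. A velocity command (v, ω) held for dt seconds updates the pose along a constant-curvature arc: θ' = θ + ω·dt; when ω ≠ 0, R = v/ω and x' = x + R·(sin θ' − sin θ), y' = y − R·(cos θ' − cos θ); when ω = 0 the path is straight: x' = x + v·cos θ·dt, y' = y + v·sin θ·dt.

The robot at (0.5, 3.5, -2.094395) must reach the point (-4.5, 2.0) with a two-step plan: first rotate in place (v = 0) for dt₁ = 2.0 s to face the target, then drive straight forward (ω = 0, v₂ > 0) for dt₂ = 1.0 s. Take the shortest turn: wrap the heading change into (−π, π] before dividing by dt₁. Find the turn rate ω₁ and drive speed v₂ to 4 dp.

heading to target = atan2(2−3.5, -4.5−0.5) = -2.8501
Δθ = wrap(-2.8501 − -2.0944) = -0.7557; ω₁ = Δθ/dt₁ = -0.3779
distance = √((-4.5−0.5)² + (2−3.5)²) = 5.2202; v₂ = distance/dt₂ = 5.2202

ω₁ = -0.3779, v₂ = 5.2202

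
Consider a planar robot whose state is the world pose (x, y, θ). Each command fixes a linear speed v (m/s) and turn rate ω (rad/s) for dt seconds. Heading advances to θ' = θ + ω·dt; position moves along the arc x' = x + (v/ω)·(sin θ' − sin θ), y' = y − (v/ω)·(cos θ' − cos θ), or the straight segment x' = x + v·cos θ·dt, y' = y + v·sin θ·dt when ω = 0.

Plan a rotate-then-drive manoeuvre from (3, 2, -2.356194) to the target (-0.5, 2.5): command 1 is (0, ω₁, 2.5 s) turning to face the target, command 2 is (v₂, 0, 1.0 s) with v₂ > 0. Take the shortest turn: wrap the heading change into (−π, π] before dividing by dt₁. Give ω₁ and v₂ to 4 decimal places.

ω₁ = -0.3709, v₂ = 3.5355

heading to target = atan2(2.5−2, -0.5−3) = 2.9997
Δθ = wrap(2.9997 − -2.3562) = -0.9273; ω₁ = Δθ/dt₁ = -0.3709
distance = √((-0.5−3)² + (2.5−2)²) = 3.5355; v₂ = distance/dt₂ = 3.5355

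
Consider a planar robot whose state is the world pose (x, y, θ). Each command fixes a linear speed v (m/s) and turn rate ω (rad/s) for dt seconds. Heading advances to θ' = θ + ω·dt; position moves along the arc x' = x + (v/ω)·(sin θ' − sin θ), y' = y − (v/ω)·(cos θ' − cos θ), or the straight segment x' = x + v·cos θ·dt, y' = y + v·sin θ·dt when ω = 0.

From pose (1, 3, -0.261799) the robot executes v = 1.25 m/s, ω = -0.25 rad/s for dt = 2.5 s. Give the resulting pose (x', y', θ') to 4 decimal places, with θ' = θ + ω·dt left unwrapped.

(3.5812, 1.3299, -0.8868)

θ' = -0.2618 + -0.25·2.5 = -0.8868
R = v/ω = 1.25/-0.25 = -5.0000
x' = 1 + -5.0000·(sin -0.8868 − sin -0.2618) = 3.5812
y' = 3 − -5.0000·(cos -0.8868 − cos -0.2618) = 1.3299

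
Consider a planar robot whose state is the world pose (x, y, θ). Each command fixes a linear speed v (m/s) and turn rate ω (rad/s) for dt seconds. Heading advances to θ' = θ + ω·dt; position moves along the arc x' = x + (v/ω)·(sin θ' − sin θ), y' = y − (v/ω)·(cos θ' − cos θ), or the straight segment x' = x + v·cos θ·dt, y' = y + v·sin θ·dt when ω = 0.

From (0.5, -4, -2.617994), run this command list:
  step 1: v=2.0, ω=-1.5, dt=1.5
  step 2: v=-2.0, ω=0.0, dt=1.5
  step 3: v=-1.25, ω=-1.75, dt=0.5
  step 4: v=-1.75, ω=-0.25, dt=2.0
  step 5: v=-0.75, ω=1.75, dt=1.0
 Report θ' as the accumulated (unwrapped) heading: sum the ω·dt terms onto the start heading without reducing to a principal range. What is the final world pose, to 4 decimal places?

step 1: θ'=-4.8680 (R=-1.3333) → pose (-1.4839, -2.6387, -4.8680)
step 2: θ'=-4.8680 (straight) → pose (-1.9488, -5.6024, -4.8680)
step 3: θ'=-5.7430 (R=0.7143) → pose (-2.2871, -6.1043, -5.7430)
step 4: θ'=-6.2430 (R=7.0000) → pose (-5.6060, -7.0954, -6.2430)
step 5: θ'=-4.4930 (R=-0.4286) → pose (-6.0070, -7.6169, -4.4930)

(-6.0070, -7.6169, -4.4930)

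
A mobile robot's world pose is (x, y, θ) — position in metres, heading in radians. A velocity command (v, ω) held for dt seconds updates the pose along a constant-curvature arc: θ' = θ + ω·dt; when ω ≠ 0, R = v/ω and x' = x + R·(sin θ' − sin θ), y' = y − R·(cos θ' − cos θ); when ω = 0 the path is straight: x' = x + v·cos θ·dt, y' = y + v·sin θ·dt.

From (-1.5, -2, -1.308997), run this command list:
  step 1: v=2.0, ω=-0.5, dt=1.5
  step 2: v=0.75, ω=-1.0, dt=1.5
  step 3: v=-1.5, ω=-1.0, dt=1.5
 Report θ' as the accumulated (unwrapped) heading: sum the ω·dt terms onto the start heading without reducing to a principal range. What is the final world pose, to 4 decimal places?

(-1.9947, -7.1260, -5.0590)

step 1: θ'=-2.0590 (R=-4.0000) → pose (-1.8310, -4.9114, -2.0590)
step 2: θ'=-3.5590 (R=-0.7500) → pose (-2.7974, -5.2453, -3.5590)
step 3: θ'=-5.0590 (R=1.5000) → pose (-1.9947, -7.1260, -5.0590)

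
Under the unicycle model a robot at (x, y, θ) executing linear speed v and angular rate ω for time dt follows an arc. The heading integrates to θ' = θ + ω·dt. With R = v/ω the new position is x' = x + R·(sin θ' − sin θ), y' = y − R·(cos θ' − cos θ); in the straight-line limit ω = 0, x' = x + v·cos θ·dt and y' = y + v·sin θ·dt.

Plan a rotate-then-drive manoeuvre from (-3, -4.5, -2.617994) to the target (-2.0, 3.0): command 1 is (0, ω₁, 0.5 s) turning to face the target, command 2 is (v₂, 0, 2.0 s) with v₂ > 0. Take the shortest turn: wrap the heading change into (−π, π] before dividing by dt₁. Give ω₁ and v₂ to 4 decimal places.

heading to target = atan2(3−-4.5, -2−-3) = 1.4382
Δθ = wrap(1.4382 − -2.6180) = -2.2269; ω₁ = Δθ/dt₁ = -4.4539
distance = √((-2−-3)² + (3−-4.5)²) = 7.5664; v₂ = distance/dt₂ = 3.7832

ω₁ = -4.4539, v₂ = 3.7832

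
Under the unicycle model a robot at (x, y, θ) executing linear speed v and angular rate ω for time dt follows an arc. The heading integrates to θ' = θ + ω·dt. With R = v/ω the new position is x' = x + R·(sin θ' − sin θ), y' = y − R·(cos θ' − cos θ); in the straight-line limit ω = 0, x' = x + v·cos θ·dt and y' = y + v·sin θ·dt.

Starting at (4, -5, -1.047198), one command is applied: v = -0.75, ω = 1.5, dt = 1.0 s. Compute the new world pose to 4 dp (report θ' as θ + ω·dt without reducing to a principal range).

θ' = -1.0472 + 1.5·1.0 = 0.4528
R = v/ω = -0.75/1.5 = -0.5000
x' = 4 + -0.5000·(sin 0.4528 − sin -1.0472) = 3.3482
y' = -5 − -0.5000·(cos 0.4528 − cos -1.0472) = -4.8004

(3.3482, -4.8004, 0.4528)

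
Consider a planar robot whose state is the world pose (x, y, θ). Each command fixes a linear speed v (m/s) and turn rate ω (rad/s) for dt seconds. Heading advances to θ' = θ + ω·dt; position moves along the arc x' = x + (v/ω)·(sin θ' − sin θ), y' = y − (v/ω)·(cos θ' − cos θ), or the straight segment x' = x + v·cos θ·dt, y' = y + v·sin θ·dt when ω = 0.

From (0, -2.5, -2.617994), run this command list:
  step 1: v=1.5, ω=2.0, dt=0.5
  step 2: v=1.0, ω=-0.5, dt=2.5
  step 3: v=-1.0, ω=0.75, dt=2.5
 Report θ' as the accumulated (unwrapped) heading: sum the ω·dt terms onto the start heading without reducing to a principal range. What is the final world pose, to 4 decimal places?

step 1: θ'=-1.6180 (R=0.7500) → pose (-0.3742, -3.1141, -1.6180)
step 2: θ'=-2.8680 (R=-2.0000) → pose (-1.8315, -4.9454, -2.8680)
step 3: θ'=-0.9930 (R=-1.3333) → pose (-1.0749, -2.9334, -0.9930)

(-1.0749, -2.9334, -0.9930)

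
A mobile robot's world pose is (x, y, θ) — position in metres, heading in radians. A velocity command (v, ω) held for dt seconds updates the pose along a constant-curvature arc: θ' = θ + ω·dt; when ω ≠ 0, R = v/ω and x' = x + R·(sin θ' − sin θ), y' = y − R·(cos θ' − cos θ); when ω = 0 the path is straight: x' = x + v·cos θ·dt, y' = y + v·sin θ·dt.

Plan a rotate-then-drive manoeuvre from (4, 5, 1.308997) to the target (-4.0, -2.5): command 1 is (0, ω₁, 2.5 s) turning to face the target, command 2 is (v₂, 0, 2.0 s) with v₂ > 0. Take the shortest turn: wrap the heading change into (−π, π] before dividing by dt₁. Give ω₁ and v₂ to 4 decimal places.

ω₁ = 1.0343, v₂ = 5.4829

heading to target = atan2(-2.5−5, -4−4) = -2.3884
Δθ = wrap(-2.3884 − 1.3090) = 2.5857; ω₁ = Δθ/dt₁ = 1.0343
distance = √((-4−4)² + (-2.5−5)²) = 10.9659; v₂ = distance/dt₂ = 5.4829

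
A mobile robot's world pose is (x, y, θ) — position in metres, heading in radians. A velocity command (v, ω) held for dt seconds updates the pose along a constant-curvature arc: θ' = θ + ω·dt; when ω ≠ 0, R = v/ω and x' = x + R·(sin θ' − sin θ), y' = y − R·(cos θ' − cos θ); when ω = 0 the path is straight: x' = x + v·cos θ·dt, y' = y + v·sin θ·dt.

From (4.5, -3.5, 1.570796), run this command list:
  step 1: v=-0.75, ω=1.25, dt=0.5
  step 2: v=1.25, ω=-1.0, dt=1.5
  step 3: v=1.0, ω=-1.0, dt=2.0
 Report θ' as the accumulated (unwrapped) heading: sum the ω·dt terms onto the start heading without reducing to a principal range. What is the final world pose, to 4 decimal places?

step 1: θ'=2.1958 (R=-0.6000) → pose (4.6134, -3.8511, 2.1958)
step 2: θ'=0.6958 (R=-1.2500) → pose (4.8259, -2.1603, 0.6958)
step 3: θ'=-1.3042 (R=-1.0000) → pose (6.4316, -2.6644, -1.3042)

(6.4316, -2.6644, -1.3042)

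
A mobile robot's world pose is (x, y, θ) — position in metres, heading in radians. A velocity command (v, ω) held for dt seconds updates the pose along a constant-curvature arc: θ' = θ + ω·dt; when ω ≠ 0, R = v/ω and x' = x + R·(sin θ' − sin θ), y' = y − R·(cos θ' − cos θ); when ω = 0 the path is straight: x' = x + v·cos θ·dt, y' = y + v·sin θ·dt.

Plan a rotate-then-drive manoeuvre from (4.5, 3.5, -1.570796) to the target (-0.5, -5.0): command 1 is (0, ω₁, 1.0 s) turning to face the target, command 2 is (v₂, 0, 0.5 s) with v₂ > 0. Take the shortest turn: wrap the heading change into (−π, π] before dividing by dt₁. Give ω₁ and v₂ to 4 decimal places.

ω₁ = -0.5317, v₂ = 19.7231

heading to target = atan2(-5−3.5, -0.5−4.5) = -2.1025
Δθ = wrap(-2.1025 − -1.5708) = -0.5317; ω₁ = Δθ/dt₁ = -0.5317
distance = √((-0.5−4.5)² + (-5−3.5)²) = 9.8615; v₂ = distance/dt₂ = 19.7231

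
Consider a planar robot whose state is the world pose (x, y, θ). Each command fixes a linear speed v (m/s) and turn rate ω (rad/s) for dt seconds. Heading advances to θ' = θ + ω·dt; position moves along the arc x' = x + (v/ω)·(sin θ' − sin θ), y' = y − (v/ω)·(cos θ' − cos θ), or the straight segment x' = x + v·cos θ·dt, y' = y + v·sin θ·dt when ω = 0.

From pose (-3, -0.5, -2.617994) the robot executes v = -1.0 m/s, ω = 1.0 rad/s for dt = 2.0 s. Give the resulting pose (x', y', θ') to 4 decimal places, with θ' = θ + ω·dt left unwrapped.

θ' = -2.6180 + 1.0·2.0 = -0.6180
R = v/ω = -1.0/1.0 = -1.0000
x' = -3 + -1.0000·(sin -0.6180 − sin -2.6180) = -2.9206
y' = -0.5 − -1.0000·(cos -0.6180 − cos -2.6180) = 1.1811

(-2.9206, 1.1811, -0.6180)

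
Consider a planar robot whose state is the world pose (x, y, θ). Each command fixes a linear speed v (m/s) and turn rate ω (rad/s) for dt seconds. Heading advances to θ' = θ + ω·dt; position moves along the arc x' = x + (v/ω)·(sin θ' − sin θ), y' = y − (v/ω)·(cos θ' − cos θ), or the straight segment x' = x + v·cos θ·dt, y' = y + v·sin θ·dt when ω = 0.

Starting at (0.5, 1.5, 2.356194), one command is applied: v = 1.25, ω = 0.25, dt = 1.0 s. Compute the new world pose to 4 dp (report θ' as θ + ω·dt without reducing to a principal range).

(-0.4846, 2.2648, 2.6062)

θ' = 2.3562 + 0.25·1.0 = 2.6062
R = v/ω = 1.25/0.25 = 5.0000
x' = 0.5 + 5.0000·(sin 2.6062 − sin 2.3562) = -0.4846
y' = 1.5 − 5.0000·(cos 2.6062 − cos 2.3562) = 2.2648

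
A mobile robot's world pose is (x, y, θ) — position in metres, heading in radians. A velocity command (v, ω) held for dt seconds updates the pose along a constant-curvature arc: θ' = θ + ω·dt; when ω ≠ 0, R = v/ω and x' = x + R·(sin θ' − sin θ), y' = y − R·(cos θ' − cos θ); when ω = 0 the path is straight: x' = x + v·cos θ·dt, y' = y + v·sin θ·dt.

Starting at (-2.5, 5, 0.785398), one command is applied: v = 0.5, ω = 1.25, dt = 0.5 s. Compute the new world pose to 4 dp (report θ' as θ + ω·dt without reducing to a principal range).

(-2.3880, 5.2190, 1.4104)

θ' = 0.7854 + 1.25·0.5 = 1.4104
R = v/ω = 0.5/1.25 = 0.4000
x' = -2.5 + 0.4000·(sin 1.4104 − sin 0.7854) = -2.3880
y' = 5 − 0.4000·(cos 1.4104 − cos 0.7854) = 5.2190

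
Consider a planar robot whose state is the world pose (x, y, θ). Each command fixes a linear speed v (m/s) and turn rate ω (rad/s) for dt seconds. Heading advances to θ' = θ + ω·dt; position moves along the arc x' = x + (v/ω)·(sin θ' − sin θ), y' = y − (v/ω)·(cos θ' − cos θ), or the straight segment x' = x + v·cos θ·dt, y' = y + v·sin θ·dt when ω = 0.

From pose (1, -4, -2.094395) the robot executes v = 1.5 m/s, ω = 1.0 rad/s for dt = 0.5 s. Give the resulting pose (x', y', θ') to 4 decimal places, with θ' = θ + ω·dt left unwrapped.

θ' = -2.0944 + 1.0·0.5 = -1.5944
R = v/ω = 1.5/1.0 = 1.5000
x' = 1 + 1.5000·(sin -1.5944 − sin -2.0944) = 0.7995
y' = -4 − 1.5000·(cos -1.5944 − cos -2.0944) = -4.7146

(0.7995, -4.7146, -1.5944)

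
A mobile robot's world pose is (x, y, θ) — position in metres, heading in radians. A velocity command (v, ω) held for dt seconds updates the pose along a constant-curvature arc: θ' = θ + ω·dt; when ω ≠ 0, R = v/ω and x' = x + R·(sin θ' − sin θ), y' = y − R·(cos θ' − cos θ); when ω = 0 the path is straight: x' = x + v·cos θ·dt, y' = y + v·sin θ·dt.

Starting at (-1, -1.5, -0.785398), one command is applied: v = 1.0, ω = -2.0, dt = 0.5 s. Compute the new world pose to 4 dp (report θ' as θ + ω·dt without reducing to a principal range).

(-0.8650, -1.9600, -1.7854)

θ' = -0.7854 + -2.0·0.5 = -1.7854
R = v/ω = 1.0/-2.0 = -0.5000
x' = -1 + -0.5000·(sin -1.7854 − sin -0.7854) = -0.8650
y' = -1.5 − -0.5000·(cos -1.7854 − cos -0.7854) = -1.9600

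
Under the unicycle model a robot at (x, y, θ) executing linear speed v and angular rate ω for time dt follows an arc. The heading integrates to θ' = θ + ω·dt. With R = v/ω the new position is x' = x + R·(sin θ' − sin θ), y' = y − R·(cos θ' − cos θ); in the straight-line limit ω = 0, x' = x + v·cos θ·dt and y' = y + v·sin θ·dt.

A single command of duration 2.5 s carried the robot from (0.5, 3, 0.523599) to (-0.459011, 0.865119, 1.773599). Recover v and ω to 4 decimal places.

Δθ = 1.773599 − 0.523599 = 1.250000
ω = Δθ/dt = 1.250000/2.5 = 0.5000
R = −Δy/(cos θ' − cos θ) = -2.0000
v = R·ω = -2.0000·0.5000 = -1.0000

v = -1.0000, ω = 0.5000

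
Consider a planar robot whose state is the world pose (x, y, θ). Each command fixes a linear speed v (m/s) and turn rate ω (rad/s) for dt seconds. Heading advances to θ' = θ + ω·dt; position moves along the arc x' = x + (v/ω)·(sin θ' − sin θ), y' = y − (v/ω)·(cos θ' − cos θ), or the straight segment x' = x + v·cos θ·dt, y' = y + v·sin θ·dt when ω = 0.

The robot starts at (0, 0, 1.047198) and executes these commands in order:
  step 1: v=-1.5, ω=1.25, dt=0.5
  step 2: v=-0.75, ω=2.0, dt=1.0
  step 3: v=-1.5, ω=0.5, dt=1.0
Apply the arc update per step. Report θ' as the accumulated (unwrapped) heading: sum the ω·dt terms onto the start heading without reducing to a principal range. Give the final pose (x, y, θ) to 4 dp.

step 1: θ'=1.6722 (R=-1.2000) → pose (-0.1546, -0.7215, 1.6722)
step 2: θ'=3.6722 (R=-0.3750) → pose (0.4082, -1.0070, 3.6722)
step 3: θ'=4.1722 (R=-3.0000) → pose (1.4629, 0.0377, 4.1722)

(1.4629, 0.0377, 4.1722)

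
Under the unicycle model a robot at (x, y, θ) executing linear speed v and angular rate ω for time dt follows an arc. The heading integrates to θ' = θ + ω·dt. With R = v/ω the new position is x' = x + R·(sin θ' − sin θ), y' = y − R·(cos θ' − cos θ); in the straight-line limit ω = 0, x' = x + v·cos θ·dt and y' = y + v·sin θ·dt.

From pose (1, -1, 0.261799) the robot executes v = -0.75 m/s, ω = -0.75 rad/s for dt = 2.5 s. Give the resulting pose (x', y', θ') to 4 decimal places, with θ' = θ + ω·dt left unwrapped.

θ' = 0.2618 + -0.75·2.5 = -1.6132
R = v/ω = -0.75/-0.75 = 1.0000
x' = 1 + 1.0000·(sin -1.6132 − sin 0.2618) = -0.2579
y' = -1 − 1.0000·(cos -1.6132 − cos 0.2618) = 0.0083

(-0.2579, 0.0083, -1.6132)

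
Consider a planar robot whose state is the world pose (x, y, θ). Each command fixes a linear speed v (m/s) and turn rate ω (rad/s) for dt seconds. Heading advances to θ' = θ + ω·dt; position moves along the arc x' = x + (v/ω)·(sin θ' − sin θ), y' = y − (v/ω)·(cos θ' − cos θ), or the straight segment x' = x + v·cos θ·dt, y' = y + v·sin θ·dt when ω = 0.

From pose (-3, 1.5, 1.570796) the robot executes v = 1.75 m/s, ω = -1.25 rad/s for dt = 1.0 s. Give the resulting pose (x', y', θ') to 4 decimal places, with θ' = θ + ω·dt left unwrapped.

θ' = 1.5708 + -1.25·1.0 = 0.3208
R = v/ω = 1.75/-1.25 = -1.4000
x' = -3 + -1.4000·(sin 0.3208 − sin 1.5708) = -2.0415
y' = 1.5 − -1.4000·(cos 0.3208 − cos 1.5708) = 2.8286

(-2.0415, 2.8286, 0.3208)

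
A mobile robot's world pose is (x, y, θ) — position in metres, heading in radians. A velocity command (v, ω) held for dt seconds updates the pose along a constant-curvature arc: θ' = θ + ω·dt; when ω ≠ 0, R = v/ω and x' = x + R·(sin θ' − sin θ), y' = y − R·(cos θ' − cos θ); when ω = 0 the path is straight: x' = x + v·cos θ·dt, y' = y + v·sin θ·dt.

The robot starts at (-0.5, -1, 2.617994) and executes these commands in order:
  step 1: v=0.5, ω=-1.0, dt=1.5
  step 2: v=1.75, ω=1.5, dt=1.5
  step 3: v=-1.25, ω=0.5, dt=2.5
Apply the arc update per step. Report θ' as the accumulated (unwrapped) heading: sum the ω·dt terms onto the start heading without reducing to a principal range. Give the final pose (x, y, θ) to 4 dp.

(-0.0829, 3.4996, 4.6180)

step 1: θ'=1.1180 (R=-0.5000) → pose (-0.6996, -0.3482, 1.1180)
step 2: θ'=3.3680 (R=1.1667) → pose (-2.0106, 1.2991, 3.3680)
step 3: θ'=4.6180 (R=-2.5000) → pose (-0.0829, 3.4996, 4.6180)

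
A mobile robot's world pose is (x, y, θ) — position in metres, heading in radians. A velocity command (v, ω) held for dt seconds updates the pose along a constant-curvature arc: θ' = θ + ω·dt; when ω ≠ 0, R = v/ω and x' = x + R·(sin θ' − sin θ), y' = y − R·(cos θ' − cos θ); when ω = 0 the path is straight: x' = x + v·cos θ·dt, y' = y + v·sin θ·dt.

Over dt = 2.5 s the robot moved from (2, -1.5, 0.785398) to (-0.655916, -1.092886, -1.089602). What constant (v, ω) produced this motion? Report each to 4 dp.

Δθ = -1.089602 − 0.785398 = -1.875000
ω = Δθ/dt = -1.875000/2.5 = -0.7500
R = Δx/(sin θ' − sin θ) = 1.6667
v = R·ω = 1.6667·-0.7500 = -1.2500

v = -1.2500, ω = -0.7500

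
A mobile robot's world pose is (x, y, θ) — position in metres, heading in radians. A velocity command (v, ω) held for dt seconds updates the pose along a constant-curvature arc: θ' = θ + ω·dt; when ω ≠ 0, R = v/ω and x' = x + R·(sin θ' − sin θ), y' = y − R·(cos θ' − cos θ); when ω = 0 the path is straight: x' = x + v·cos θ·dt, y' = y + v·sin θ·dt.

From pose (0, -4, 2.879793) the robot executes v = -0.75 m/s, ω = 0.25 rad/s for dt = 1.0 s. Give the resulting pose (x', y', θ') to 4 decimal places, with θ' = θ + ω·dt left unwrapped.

θ' = 2.8798 + 0.25·1.0 = 3.1298
R = v/ω = -0.75/0.25 = -3.0000
x' = 0 + -3.0000·(sin 3.1298 − sin 2.8798) = 0.7411
y' = -4 − -3.0000·(cos 3.1298 − cos 2.8798) = -4.1020

(0.7411, -4.1020, 3.1298)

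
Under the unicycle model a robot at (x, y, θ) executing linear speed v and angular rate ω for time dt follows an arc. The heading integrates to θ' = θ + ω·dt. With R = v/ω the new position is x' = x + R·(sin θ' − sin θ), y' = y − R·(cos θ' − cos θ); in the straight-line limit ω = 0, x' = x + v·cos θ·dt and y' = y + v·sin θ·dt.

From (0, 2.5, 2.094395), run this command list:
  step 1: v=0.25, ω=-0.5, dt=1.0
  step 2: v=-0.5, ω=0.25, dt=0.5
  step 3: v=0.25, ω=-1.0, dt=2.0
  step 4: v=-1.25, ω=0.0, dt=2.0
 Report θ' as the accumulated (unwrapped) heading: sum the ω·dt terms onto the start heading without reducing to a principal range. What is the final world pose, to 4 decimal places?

step 1: θ'=1.5944 (R=-0.5000) → pose (-0.0668, 2.7382, 1.5944)
step 2: θ'=1.7194 (R=-2.0000) → pose (-0.0454, 2.4893, 1.7194)
step 3: θ'=-0.2806 (R=-0.2500) → pose (0.2711, 2.7665, -0.2806)
step 4: θ'=-0.2806 (straight) → pose (-2.1311, 3.4589, -0.2806)

(-2.1311, 3.4589, -0.2806)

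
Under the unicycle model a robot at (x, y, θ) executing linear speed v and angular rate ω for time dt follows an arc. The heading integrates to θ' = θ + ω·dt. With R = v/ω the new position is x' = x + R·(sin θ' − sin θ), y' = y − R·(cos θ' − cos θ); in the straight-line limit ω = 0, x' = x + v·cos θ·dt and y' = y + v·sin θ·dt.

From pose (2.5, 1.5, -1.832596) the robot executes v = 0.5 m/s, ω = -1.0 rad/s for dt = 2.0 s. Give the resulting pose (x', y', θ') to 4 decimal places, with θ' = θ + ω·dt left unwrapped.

(1.6984, 1.2441, -3.8326)

θ' = -1.8326 + -1.0·2.0 = -3.8326
R = v/ω = 0.5/-1.0 = -0.5000
x' = 2.5 + -0.5000·(sin -3.8326 − sin -1.8326) = 1.6984
y' = 1.5 − -0.5000·(cos -3.8326 − cos -1.8326) = 1.2441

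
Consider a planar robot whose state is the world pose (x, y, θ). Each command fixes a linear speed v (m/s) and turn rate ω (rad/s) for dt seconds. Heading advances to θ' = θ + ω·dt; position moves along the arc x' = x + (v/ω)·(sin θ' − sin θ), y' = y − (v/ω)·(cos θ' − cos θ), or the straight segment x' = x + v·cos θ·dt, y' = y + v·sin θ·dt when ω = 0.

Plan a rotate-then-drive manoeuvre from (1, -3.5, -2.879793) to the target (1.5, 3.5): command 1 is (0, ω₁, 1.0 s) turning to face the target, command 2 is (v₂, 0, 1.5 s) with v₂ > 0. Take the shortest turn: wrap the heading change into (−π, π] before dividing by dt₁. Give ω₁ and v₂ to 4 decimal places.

heading to target = atan2(3.5−-3.5, 1.5−1) = 1.4995
Δθ = wrap(1.4995 − -2.8798) = -1.9039; ω₁ = Δθ/dt₁ = -1.9039
distance = √((1.5−1)² + (3.5−-3.5)²) = 7.0178; v₂ = distance/dt₂ = 4.6786

ω₁ = -1.9039, v₂ = 4.6786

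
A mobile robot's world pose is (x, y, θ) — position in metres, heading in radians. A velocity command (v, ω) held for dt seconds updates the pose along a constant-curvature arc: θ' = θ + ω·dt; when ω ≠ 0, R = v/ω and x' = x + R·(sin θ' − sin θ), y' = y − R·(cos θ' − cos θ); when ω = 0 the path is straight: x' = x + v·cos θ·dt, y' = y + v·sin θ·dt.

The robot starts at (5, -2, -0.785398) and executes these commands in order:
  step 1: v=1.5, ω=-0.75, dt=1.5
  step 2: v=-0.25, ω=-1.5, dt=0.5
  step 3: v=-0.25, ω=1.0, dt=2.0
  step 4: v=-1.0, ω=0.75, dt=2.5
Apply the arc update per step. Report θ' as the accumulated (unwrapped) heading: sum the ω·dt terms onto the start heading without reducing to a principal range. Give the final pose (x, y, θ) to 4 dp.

(3.5217, -4.1572, 1.2146)

step 1: θ'=-1.9104 (R=-2.0000) → pose (5.4716, -4.0804, -1.9104)
step 2: θ'=-2.6604 (R=0.1667) → pose (5.5516, -3.9882, -2.6604)
step 3: θ'=-0.6604 (R=-0.2500) → pose (5.5892, -3.5692, -0.6604)
step 4: θ'=1.2146 (R=-1.3333) → pose (3.5217, -4.1572, 1.2146)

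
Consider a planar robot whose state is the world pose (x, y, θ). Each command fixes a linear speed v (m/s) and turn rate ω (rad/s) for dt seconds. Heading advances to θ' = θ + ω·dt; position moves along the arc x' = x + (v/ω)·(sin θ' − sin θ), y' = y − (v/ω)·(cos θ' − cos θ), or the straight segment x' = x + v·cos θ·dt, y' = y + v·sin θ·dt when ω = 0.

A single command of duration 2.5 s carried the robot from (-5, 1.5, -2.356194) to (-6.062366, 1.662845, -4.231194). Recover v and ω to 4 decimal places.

Δθ = -4.231194 − -2.356194 = -1.875000
ω = Δθ/dt = -1.875000/2.5 = -0.7500
R = Δx/(sin θ' − sin θ) = -0.6667
v = R·ω = -0.6667·-0.7500 = 0.5000

v = 0.5000, ω = -0.7500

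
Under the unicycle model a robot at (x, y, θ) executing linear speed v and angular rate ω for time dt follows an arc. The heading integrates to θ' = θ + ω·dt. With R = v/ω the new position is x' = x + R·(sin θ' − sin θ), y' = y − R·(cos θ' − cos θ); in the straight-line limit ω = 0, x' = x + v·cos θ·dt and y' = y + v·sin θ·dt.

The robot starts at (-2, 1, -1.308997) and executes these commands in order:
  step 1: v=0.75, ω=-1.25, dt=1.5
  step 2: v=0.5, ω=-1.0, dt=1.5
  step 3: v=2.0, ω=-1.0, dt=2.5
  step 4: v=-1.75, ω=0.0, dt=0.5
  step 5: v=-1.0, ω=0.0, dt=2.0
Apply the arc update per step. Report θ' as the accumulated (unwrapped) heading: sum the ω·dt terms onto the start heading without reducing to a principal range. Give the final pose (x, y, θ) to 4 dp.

step 1: θ'=-3.1840 (R=-0.6000) → pose (-2.6050, 0.2452, -3.1840)
step 2: θ'=-4.6840 (R=-0.5000) → pose (-3.0836, 0.7306, -4.6840)
step 3: θ'=-7.1840 (R=-2.0000) → pose (0.4833, 2.0293, -7.1840)
step 4: θ'=-7.1840 (straight) → pose (-0.0601, 2.7152, -7.1840)
step 5: θ'=-7.1840 (straight) → pose (-1.3020, 4.2828, -7.1840)

(-1.3020, 4.2828, -7.1840)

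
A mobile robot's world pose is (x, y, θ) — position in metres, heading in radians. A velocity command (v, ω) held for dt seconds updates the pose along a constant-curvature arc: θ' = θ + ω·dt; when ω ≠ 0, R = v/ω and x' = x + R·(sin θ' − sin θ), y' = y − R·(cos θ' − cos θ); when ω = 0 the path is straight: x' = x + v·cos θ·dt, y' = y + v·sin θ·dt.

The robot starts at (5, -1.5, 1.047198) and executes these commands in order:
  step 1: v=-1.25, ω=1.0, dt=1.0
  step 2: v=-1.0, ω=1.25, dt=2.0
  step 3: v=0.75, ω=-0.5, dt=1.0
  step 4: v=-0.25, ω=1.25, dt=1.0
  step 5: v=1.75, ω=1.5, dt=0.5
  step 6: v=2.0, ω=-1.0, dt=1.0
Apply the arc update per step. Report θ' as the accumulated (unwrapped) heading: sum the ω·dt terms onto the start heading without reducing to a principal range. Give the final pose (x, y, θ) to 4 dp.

step 1: θ'=2.0472 (R=-1.2500) → pose (4.9717, -2.6982, 2.0472)
step 2: θ'=4.5472 (R=-0.8000) → pose (6.4717, -2.4629, 4.5472)
step 3: θ'=4.0472 (R=-1.5000) → pose (6.1724, -3.1421, 4.0472)
step 4: θ'=5.2972 (R=-0.2000) → pose (6.1818, -2.9082, 5.2972)
step 5: θ'=6.0472 (R=1.1667) → pose (6.8818, -3.3985, 6.0472)
step 6: θ'=5.0472 (R=-2.0000) → pose (8.3031, -4.6859, 5.0472)

(8.3031, -4.6859, 5.0472)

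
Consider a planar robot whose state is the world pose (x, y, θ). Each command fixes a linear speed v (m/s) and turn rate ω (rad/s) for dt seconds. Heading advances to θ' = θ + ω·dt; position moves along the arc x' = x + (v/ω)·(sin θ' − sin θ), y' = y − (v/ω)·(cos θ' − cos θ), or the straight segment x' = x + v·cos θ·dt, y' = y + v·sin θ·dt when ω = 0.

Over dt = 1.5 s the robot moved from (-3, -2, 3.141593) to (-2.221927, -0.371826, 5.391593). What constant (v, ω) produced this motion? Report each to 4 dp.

v = -1.5000, ω = 1.5000

Δθ = 5.391593 − 3.141593 = 2.250000
ω = Δθ/dt = 2.250000/1.5 = 1.5000
R = −Δy/(cos θ' − cos θ) = -1.0000
v = R·ω = -1.0000·1.5000 = -1.5000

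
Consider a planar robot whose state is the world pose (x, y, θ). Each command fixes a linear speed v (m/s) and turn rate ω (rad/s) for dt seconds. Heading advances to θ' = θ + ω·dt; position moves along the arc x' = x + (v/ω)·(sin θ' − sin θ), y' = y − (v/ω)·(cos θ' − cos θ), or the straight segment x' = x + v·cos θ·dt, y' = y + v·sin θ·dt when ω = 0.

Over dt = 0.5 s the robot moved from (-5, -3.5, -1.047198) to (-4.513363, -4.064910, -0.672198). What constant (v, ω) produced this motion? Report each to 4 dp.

v = 1.5000, ω = 0.7500

Δθ = -0.672198 − -1.047198 = 0.375000
ω = Δθ/dt = 0.375000/0.5 = 0.7500
R = −Δy/(cos θ' − cos θ) = 2.0000
v = R·ω = 2.0000·0.7500 = 1.5000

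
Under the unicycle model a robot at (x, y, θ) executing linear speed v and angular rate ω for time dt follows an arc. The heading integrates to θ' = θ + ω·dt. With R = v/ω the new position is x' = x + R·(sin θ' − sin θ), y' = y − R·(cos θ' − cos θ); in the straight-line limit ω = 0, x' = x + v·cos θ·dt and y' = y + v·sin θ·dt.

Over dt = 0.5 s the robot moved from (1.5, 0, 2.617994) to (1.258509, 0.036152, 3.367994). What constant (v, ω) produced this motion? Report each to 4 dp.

Δθ = 3.367994 − 2.617994 = 0.750000
ω = Δθ/dt = 0.750000/0.5 = 1.5000
R = Δx/(sin θ' − sin θ) = 0.3333
v = R·ω = 0.3333·1.5000 = 0.5000

v = 0.5000, ω = 1.5000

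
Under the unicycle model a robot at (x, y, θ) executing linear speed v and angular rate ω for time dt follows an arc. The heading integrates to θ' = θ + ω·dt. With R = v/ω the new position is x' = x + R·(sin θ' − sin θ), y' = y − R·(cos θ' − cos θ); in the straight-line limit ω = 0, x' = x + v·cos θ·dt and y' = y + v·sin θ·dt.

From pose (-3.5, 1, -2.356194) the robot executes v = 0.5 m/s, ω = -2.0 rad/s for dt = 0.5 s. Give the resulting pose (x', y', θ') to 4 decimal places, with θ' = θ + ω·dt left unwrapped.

(-3.7300, 0.9325, -3.3562)

θ' = -2.3562 + -2.0·0.5 = -3.3562
R = v/ω = 0.5/-2.0 = -0.2500
x' = -3.5 + -0.2500·(sin -3.3562 − sin -2.3562) = -3.7300
y' = 1 − -0.2500·(cos -3.3562 − cos -2.3562) = 0.9325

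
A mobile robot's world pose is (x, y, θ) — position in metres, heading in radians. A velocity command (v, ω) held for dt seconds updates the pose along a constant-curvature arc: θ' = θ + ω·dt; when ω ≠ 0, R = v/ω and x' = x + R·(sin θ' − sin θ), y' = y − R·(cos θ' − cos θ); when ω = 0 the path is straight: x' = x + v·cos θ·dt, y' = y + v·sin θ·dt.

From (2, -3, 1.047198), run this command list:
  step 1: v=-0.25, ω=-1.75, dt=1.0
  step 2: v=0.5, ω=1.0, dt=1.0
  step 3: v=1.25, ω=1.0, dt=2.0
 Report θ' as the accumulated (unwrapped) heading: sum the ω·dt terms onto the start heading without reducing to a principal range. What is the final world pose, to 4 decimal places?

step 1: θ'=-0.7028 (R=0.1429) → pose (1.7839, -3.0376, -0.7028)
step 2: θ'=0.2972 (R=0.5000) → pose (2.2535, -3.1341, 0.2972)
step 3: θ'=2.2972 (R=1.2500) → pose (2.8220, -1.1087, 2.2972)

(2.8220, -1.1087, 2.2972)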